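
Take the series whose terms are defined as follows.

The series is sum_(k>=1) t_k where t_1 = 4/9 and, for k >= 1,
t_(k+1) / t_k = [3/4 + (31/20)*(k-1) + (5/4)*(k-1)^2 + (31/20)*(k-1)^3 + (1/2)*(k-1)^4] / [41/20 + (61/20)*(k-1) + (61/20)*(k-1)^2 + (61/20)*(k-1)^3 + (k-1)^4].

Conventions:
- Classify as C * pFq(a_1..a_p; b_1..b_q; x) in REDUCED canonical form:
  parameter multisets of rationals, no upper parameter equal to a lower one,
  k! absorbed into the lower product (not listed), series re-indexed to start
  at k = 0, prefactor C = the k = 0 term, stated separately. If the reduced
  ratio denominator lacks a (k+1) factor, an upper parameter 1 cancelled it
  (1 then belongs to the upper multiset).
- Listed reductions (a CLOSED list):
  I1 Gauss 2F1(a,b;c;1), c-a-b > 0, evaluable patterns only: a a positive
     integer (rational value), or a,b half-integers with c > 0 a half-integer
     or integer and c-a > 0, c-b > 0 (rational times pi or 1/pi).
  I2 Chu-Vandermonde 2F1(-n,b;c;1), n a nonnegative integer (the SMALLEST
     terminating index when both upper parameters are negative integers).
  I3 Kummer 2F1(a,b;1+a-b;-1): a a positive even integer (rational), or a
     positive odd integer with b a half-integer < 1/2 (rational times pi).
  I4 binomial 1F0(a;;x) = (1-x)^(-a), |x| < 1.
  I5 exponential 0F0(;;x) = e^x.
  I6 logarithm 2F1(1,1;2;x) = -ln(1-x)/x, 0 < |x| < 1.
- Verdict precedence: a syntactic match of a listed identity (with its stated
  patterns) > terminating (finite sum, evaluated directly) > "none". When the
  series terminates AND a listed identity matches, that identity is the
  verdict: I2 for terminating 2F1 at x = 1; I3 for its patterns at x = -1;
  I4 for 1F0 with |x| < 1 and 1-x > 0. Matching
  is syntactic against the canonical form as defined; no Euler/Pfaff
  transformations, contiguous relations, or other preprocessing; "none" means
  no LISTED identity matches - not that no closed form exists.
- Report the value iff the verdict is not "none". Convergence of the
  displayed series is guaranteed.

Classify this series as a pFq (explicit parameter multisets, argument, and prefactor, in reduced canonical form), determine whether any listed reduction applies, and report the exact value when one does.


The series (x = 1/2) is 2F1: upper {3/5, 5/2}, lower {41/20}, prefactor 4/9. Verdict: none. Every listed pattern misses the 2F1 form at 1/2, upper {3/5, 5/2}.

The tell: with t_0 = 4/9, factor the ratio over Q (prefactor 4/9): negated roots = parameters.
Term ratio: r(k) = (1/2) * (k+3/5) (k+5/2) / [(k+41/20) (k+1)] - rational in k. x = (1/2); t_0 = 4/9; negate the roots.


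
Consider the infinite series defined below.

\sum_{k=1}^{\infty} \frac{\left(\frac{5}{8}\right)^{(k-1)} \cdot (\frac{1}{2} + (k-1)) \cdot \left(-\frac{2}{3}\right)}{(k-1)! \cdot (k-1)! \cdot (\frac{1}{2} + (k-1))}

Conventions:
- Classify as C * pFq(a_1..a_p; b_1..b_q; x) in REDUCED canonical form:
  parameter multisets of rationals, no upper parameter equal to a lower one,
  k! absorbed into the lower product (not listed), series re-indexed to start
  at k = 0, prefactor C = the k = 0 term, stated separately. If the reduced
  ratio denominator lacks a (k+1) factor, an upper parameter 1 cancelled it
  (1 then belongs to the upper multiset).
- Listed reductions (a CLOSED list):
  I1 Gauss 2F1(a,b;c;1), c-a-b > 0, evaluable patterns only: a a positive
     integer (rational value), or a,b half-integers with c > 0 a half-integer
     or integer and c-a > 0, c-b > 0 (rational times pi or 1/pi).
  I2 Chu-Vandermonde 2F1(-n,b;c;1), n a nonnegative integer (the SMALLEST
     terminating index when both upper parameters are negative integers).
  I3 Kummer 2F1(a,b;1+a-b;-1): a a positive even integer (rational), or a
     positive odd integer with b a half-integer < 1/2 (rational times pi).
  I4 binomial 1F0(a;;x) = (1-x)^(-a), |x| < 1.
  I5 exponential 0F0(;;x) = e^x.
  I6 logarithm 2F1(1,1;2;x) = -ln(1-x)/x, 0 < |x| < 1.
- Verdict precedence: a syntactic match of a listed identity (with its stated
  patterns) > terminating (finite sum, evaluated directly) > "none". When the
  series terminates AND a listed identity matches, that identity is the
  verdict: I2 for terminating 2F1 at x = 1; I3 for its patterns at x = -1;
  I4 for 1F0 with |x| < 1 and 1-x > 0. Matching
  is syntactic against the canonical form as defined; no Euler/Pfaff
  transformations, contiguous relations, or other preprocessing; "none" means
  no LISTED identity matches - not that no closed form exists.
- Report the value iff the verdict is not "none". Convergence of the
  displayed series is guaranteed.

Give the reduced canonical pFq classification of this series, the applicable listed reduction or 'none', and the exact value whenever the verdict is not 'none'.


This is -\frac{2}{3} * 0F1(-; 1; \frac{5}{8}) in reduced canonical form. Verdict: none (x = \frac{5}{8}): each listed identity misses the multisets {-} ; {1}.

Key step: from the first term -\frac{2}{3}: the denominator's factorial ratio (C = -2/3) is a lower Pochhammer.
Ratio: r(k) = \frac{5}{8} * 1 / [(k+1) (k+1)] - poly over poly, x = \frac{5}{8} from leading terms; C = -\frac{2}{3} at k = 0.


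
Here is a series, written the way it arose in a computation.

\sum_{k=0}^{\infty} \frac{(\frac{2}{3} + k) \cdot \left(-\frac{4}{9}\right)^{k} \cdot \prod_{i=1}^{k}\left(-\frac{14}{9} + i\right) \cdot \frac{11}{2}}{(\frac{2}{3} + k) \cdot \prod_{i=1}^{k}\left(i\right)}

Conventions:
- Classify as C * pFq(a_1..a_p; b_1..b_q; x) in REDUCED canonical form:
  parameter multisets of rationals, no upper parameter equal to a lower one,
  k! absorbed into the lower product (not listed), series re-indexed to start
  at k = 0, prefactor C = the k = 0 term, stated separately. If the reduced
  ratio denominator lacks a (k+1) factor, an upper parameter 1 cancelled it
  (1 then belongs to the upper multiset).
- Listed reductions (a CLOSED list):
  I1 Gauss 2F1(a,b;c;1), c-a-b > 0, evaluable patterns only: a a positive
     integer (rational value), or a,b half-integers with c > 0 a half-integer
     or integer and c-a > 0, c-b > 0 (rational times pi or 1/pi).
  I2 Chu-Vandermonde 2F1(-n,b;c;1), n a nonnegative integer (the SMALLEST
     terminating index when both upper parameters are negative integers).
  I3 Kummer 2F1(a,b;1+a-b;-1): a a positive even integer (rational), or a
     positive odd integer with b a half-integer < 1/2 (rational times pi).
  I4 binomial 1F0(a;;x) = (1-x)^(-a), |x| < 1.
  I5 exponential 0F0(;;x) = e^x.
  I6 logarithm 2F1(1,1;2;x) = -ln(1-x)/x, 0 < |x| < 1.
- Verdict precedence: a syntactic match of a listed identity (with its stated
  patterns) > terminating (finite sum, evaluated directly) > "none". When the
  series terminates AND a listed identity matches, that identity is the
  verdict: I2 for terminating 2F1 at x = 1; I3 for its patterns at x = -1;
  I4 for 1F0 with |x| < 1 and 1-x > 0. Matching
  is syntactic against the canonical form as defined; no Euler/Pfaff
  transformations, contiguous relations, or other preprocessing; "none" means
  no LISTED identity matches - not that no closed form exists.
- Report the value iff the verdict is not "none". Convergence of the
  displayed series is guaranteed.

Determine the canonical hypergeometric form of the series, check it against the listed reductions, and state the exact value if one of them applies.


At argument -\frac{4}{9}: a 1F0 with upper {-\frac{5}{9}}, lower {-}, scaled by C = \frac{11}{2}. Verdict: the binomial series (I4) matches (the 1F0 binomial series: exponent 5/9, x = -\frac{4}{9}). Value: \frac{11}{2} \cdot \left(\frac{13}{9}\right)^{\frac{5}{9}}.

Key observation: t_0 = \frac{11}{2} here, and the running product (C = 11/2) telescopes to a rising factorial.
Step ratio: r(k) = -\frac{4}{9} * (k-\frac{5}{9}) / [(k+1)] - rational; roots negated = parameters, x = -\frac{4}{9}, C = \frac{11}{2}.


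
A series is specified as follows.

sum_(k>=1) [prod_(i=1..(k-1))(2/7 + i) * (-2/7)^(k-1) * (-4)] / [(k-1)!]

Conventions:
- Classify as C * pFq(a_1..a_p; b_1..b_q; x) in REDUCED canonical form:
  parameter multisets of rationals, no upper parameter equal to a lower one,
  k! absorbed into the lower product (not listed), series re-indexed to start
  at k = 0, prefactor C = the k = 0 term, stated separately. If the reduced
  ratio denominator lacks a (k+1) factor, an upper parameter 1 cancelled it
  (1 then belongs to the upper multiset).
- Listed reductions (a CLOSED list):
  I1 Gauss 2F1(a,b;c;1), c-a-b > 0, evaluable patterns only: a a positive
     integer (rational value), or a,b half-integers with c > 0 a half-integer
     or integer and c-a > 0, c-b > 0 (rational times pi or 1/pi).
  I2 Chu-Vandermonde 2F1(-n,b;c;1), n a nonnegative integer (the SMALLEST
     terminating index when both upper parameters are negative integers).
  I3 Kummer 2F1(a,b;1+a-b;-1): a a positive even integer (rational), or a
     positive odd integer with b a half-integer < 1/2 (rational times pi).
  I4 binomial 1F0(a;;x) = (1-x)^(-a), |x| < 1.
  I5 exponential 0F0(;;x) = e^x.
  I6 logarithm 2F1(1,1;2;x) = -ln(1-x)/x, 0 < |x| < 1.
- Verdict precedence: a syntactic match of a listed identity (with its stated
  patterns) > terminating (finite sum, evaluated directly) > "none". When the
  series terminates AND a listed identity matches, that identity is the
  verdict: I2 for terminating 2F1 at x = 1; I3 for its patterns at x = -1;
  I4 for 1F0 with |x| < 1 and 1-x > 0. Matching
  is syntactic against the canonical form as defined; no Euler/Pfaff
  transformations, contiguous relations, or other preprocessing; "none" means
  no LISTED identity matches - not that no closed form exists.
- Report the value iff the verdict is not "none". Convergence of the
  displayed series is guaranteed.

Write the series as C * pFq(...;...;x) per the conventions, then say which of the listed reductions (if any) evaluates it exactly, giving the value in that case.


Classification (C = -4): 1F0 with upper {9/7}, lower {-}, argument x = -2/7. Verdict: this is binomial (I4) (the 1F0 binomial series: exponent -9/7, x = -2/7). Its exact value is (-4) * (9/7)^(-9/7).

Key step: t_0 being -4, the running product (C = -4) telescopes to a rising factorial.
Adjacent-term ratio: r(k) = (-2/7) * (k+9/7) / [(k+1)] - poly over poly, x = (-2/7) from leading terms; C = -4 at k = 0.


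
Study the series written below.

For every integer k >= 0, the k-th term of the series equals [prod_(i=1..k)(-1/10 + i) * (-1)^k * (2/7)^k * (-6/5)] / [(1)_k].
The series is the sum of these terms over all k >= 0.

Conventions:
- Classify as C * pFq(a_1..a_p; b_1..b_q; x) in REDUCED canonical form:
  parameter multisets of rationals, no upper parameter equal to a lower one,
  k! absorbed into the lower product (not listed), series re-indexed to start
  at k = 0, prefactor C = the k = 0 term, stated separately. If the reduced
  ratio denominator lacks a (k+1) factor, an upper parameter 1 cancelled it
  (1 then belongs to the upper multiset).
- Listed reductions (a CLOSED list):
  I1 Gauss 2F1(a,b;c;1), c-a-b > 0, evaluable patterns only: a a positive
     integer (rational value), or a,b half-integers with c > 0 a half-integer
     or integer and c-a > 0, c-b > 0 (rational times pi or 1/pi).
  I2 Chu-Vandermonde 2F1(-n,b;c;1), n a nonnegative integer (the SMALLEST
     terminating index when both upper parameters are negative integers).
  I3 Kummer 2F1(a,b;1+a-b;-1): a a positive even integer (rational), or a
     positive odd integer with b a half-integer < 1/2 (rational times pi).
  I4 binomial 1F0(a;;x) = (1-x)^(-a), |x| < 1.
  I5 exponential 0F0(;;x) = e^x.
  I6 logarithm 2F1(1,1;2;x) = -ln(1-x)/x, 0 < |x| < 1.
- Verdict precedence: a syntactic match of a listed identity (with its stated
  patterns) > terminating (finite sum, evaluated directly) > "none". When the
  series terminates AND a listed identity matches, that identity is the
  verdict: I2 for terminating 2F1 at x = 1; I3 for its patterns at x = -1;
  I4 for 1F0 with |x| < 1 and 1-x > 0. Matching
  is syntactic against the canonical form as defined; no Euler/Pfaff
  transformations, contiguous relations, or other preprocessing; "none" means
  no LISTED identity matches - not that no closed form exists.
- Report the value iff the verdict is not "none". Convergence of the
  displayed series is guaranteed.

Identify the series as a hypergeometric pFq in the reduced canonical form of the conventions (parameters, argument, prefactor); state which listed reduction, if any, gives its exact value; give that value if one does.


Key observation: from the first term -6/5: the (-1)^k factor (prefactor -6/5) folds into the argument's sign.
Ratio: r(k) = (-2/7) * (k+9/10) / [(k+1)] - rational in k, leading ratio (-2/7); with t_0 = -6/5, classification follows.

x = -2/7 here; the reduced form reads 1F0, upper {9/10}, lower {-}, C = -6/5. Verdict: binomial (I4) matches (the 1F0 binomial series: exponent -9/10, x = -2/7). Its exact value is (-6/5) * (9/7)^(-9/10).


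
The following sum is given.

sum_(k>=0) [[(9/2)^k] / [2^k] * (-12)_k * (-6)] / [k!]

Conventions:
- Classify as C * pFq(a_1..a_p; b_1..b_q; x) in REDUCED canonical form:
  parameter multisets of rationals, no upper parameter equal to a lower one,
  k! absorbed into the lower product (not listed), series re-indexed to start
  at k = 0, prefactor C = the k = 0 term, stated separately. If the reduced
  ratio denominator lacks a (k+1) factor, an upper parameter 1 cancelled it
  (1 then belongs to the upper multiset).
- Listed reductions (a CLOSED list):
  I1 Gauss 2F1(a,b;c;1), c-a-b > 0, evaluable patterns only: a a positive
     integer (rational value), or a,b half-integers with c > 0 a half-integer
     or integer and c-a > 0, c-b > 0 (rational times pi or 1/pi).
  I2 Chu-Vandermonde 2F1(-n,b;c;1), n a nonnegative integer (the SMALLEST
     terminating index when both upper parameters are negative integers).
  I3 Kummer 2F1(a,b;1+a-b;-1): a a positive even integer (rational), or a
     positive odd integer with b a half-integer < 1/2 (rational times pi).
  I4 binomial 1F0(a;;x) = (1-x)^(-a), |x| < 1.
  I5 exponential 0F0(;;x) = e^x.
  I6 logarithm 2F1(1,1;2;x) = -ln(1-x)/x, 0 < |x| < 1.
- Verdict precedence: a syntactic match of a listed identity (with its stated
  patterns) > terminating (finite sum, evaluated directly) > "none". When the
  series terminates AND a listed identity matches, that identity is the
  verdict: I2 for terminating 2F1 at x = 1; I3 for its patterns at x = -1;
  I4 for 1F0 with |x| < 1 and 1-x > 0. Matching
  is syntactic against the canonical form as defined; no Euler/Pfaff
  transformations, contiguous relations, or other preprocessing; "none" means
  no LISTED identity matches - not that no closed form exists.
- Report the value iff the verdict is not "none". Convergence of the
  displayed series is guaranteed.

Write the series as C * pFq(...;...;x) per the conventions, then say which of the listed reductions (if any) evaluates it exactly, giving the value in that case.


The series (x = 9/4) is 1F0: upper {-12}, lower {-}, prefactor -6. Verdict: terminating - upper -12 stops the sum at k = 12; the 13 terms are added exactly. Hence: -732421875/8388608.

First insight: t_0 being -6, the two k-th powers (C = -6) combine into one argument.
Ratio: r(k) = (9/4) * (k-12) / [(k+1)] ; factor over Q: parameters, x = (9/4), and C = -6.


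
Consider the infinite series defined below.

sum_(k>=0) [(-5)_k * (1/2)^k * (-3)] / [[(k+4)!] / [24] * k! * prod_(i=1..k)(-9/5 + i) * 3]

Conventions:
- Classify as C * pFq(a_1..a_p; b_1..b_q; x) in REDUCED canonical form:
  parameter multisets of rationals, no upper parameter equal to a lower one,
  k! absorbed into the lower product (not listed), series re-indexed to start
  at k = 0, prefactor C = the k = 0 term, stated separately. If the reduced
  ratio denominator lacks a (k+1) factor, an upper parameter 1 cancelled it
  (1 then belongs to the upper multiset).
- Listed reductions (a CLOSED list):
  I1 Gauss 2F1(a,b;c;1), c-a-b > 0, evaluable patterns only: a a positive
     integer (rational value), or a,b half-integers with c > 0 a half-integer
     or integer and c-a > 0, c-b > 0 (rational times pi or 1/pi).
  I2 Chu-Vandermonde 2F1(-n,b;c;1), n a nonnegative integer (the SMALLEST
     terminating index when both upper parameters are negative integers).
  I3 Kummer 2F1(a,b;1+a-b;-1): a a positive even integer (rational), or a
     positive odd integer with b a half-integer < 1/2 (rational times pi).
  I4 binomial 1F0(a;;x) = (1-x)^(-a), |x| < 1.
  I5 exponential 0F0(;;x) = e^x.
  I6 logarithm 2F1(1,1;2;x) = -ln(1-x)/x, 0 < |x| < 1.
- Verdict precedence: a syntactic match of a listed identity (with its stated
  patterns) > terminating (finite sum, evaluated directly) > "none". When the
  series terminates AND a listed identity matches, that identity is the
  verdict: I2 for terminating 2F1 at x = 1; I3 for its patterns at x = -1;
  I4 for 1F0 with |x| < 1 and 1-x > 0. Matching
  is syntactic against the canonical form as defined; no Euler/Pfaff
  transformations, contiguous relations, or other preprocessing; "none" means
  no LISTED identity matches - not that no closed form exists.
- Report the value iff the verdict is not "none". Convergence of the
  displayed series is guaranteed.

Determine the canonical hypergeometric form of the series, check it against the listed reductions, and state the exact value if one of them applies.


Key step: with t_0 = -1, the denominator's factorial ratio (C = -1) is a lower Pochhammer.
Term ratio: r(k) = (1/2) * (k-5) / [(k-4/5) (k+5) (k+1)] ; factor over Q: parameters, x = (1/2), and C = -1.

With C = -1: the canonical form is 1F2(-5; -4/5, 5; 1/2). Verdict: terminating - no listed pattern fits, but -5 in the upper list cuts the series at k = 5; direct evaluation. Hence: -463818577/408748032.


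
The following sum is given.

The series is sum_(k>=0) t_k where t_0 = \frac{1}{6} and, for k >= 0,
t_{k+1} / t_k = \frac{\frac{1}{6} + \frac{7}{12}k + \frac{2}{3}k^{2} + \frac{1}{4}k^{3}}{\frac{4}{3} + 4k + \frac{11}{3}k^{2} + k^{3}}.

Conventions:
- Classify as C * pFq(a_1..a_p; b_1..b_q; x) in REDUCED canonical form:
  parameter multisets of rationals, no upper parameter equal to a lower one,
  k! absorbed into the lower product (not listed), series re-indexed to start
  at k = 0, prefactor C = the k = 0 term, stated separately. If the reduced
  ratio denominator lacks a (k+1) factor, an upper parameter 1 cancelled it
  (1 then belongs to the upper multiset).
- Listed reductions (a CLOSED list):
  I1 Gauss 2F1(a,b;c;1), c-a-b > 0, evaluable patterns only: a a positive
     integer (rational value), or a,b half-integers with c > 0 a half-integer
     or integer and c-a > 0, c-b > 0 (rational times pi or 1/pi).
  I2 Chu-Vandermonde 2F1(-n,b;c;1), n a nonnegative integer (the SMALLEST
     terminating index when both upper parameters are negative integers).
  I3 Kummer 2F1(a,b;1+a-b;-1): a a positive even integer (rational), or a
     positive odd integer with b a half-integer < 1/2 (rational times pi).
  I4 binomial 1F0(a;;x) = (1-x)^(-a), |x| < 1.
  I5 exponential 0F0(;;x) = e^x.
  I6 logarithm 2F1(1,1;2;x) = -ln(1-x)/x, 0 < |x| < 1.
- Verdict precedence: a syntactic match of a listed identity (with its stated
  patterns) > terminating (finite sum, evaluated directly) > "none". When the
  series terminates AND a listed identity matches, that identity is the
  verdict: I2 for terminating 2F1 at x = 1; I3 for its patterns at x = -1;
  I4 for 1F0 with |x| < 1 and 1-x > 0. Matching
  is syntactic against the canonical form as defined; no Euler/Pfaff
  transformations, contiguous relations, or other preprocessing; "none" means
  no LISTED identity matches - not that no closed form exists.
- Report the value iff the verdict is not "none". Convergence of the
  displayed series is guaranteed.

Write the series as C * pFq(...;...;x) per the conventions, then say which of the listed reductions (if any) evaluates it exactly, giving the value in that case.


The series (x = \frac{1}{4}) is 2F1: upper {1, 1}, lower {2}, prefactor \frac{1}{6}. Verdict (x = \frac{1}{4}): logarithm (I6) applies (the logarithm: parameters (1,1;2), x = \frac{1}{4}). Its exact value is \left(-\frac{2}{3}\right) \cdot \ln\left(\frac{3}{4}\right).

Key step: x = \frac{1}{4} and the ratio is unreduced: k + 2/3 divides both sides (prefactor 1/6).
Consecutive-term ratio: r(k) = \frac{1}{4} * (k+1) (k+1) / [(k+2) (k+1)] - poly over poly, x = \frac{1}{4} from leading terms; C = \frac{1}{6} at k = 0.


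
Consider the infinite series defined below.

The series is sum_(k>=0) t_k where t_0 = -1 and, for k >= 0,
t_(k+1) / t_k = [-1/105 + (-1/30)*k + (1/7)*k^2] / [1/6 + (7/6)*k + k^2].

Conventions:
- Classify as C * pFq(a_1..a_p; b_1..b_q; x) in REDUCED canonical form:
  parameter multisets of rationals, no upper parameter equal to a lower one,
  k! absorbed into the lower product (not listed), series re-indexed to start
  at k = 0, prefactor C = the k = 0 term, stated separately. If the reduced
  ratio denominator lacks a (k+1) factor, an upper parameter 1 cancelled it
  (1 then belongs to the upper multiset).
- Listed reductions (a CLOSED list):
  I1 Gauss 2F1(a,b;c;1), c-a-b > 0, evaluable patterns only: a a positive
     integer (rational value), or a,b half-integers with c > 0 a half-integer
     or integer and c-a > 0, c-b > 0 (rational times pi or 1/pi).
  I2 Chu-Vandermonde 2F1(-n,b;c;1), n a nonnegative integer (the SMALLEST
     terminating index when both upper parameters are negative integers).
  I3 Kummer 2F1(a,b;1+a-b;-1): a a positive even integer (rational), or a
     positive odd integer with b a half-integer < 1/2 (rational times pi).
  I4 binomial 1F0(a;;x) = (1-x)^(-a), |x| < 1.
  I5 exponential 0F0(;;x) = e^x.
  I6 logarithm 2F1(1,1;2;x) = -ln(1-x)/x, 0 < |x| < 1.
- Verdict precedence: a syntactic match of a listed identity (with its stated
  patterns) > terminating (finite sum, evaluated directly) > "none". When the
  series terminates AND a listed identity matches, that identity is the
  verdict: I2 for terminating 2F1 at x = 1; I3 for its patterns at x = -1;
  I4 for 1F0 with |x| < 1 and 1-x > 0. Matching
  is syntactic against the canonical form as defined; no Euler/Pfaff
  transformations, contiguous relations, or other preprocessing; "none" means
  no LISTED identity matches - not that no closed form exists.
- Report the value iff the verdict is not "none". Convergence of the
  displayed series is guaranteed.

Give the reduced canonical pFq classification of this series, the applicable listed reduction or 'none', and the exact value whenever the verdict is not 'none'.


Canonical form: C = -1 times 1F0 with upper {-2/5}, lower {-}, x = 1/7. Verdict (x = 1/7): the I4 binomial reduction applies (the 1F0 binomial series: exponent 2/5, x = 1/7). Its exact value is (-1) * (6/7)^(2/5).

The tell: with t_0 = -1, roots of the ratio polynomials (prefactor -1) are the negated parameters.
Adjacent-term ratio: r(k) = (1/7) * (k-2/5) / [(k+1)] ; factor over Q: parameters, x = (1/7), and C = -1.


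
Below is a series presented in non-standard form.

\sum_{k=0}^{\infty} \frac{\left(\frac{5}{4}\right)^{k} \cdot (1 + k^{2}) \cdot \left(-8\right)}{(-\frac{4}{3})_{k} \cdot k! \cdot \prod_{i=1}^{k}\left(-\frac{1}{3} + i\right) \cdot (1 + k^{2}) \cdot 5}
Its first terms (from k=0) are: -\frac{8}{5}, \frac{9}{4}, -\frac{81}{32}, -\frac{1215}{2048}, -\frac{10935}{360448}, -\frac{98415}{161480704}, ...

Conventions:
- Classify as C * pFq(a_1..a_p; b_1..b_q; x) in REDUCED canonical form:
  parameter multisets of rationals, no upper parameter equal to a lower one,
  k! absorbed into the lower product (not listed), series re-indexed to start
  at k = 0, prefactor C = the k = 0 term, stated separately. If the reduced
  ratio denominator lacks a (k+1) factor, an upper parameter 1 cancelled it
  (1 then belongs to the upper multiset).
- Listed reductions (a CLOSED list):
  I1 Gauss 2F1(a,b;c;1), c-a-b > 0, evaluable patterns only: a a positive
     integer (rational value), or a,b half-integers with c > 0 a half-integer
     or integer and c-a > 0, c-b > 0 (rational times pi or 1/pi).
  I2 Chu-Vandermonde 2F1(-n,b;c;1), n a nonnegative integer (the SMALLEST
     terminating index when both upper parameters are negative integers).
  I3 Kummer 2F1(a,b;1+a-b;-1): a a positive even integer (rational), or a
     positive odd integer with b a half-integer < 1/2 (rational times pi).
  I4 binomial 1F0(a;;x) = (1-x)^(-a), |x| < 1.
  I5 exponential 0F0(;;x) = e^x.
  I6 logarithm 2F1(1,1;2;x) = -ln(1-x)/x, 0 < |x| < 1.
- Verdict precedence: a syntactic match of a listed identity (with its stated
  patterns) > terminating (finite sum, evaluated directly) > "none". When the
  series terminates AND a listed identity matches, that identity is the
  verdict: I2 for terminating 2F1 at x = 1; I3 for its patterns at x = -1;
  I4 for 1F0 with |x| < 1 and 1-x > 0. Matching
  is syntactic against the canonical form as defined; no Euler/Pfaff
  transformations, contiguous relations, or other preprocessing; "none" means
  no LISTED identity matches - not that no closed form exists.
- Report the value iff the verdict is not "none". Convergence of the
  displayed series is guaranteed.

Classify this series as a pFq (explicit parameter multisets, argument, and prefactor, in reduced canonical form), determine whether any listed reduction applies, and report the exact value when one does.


The series (x = \frac{5}{4}) is 0F2: upper {-}, lower {-\frac{4}{3}, \frac{2}{3}}, prefactor -\frac{8}{5}. Verdict: none. A 0F2 with upper {-} fits none of I1-I6 at x = \frac{5}{4}; the sum runs forever.

The tell: t_0 = -\frac{8}{5} here, and the constant factors (C = -8/5) combine into one prefactor.
Adjacent-term ratio: r(k) = \frac{5}{4} * 1 / [(k-\frac{4}{3}) (k+\frac{2}{3}) (k+1)] - poly over poly, x = \frac{5}{4} from leading terms; C = -\frac{8}{5} at k = 0.


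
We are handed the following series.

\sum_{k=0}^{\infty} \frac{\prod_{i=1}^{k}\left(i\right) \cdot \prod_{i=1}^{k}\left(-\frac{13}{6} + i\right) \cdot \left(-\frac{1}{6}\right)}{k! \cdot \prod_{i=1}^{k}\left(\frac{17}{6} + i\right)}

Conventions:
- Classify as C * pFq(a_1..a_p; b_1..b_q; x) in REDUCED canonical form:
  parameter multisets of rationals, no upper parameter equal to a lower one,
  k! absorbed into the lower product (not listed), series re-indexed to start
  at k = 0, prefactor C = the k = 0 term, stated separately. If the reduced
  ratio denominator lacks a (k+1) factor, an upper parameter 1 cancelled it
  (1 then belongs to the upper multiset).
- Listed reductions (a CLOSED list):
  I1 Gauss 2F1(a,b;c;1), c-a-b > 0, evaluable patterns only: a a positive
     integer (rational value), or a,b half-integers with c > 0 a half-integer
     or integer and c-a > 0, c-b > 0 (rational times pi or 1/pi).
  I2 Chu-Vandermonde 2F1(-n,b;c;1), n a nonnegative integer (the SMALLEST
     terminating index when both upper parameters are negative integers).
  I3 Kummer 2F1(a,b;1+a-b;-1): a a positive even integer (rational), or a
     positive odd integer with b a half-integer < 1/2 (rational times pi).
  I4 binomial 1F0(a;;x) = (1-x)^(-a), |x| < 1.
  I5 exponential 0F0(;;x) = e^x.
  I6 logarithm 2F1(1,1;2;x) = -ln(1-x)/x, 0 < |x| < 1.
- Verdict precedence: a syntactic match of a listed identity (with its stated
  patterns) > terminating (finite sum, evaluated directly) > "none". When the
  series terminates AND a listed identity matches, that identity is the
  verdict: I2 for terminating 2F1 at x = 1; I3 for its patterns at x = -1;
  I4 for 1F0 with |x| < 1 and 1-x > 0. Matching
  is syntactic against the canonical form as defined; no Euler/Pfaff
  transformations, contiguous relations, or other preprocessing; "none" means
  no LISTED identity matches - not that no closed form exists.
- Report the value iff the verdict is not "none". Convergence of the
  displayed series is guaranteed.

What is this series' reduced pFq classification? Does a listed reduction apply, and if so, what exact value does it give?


Classification (C = -\frac{1}{6}): 2F1 with upper {-\frac{7}{6}, 1}, lower {\frac{23}{6}}, argument x = 1. Verdict: Gauss (I1, integer-parameter pattern) applies (x = 1: the Gamma ratio telescopes since c-a-b = 4 > 0 and a = 1 in Z>0). Hence: -\frac{17}{144}.

The tell: t_0 = -\frac{1}{6} here, and the running product (C = -1/6, x = 1) telescopes to a rising factorial.
Term ratio: r(k) = 1 * (k-\frac{7}{6}) (k+1) / [(k+\frac{23}{6}) (k+1)] ; factor over Q: parameters, x = 1, and C = -\frac{1}{6}.


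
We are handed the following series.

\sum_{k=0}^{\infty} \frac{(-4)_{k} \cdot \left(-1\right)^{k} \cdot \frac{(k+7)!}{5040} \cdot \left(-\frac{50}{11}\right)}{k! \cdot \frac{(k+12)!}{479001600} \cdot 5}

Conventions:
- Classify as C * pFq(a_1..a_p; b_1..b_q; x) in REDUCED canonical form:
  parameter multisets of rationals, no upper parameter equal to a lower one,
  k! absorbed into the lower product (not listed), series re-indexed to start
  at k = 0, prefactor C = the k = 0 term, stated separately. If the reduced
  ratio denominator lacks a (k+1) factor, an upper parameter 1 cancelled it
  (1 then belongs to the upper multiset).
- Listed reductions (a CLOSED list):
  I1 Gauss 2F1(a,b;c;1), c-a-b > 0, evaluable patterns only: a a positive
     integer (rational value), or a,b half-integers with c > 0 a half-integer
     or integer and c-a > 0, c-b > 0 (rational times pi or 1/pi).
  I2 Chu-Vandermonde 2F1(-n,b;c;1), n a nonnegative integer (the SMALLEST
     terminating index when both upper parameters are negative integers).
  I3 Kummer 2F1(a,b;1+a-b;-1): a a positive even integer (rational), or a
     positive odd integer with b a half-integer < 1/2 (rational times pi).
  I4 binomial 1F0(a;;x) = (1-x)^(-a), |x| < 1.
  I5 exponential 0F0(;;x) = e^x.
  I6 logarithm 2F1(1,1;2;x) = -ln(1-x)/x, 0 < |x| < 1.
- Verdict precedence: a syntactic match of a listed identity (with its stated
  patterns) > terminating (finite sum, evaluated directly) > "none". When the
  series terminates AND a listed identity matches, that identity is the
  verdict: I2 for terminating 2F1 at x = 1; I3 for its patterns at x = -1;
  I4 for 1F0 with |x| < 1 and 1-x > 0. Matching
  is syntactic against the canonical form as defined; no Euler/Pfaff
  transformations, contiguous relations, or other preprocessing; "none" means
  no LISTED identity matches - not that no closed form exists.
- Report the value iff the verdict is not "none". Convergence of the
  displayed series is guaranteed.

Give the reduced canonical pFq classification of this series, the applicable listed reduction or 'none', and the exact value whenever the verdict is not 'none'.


With C = -\frac{10}{11}: the canonical form is 2F1(-4, 8; 13; -1). Verdict: Kummer's theorem (I3) fires (x = -1; c = 13 equals 1+a-b for upper {-4, 8}: listed pattern). Value: -\frac{45}{7}.

The tell: with t_0 = -\frac{10}{11}, the constant factors (prefactor -10/11) combine into one prefactor.
Step ratio: r(k) = -1 * (k-4) (k+8) / [(k+13) (k+1)] ; factor over Q: parameters, x = -1, and C = -\frac{10}{11}.


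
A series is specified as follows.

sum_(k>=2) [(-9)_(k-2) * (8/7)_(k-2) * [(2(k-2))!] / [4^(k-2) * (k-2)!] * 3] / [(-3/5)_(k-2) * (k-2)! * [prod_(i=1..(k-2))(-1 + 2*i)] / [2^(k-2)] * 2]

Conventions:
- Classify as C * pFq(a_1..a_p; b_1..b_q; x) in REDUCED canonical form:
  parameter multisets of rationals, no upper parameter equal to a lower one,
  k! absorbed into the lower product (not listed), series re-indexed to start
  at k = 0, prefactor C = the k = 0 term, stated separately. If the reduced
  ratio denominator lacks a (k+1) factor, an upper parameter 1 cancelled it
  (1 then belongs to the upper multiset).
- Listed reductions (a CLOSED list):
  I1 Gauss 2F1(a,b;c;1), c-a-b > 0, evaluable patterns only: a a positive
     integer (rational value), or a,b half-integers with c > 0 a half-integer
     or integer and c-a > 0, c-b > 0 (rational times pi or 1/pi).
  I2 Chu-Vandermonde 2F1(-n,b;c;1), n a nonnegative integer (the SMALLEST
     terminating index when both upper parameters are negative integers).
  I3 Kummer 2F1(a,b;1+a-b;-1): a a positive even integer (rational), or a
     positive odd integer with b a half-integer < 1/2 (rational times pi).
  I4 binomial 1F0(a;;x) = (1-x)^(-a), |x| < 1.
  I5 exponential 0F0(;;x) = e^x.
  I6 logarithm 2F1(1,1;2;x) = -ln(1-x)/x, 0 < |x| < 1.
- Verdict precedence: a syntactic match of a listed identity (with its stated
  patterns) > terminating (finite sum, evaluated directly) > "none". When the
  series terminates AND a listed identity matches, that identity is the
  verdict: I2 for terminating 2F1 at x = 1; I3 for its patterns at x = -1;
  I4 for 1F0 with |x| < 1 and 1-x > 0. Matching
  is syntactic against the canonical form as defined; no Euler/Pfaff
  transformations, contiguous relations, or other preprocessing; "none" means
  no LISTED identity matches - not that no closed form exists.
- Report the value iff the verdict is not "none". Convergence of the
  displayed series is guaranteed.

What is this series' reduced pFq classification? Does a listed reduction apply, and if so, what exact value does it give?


At argument 1: a 2F1 with upper {-9, 8/7}, lower {-3/5}, scaled by C = 3/2. Verdict at x = 1: Vandermonde's identity (I2) matches (terminating 2F1 at x = 1 with n = 9, b = 8/7, c = -3/5). Value: -297776790103/1421415452968.

The tell: t_0 = 3/2 here, and the constant factors (C = 3/2, x = 1) combine into one prefactor.
Ratio: r(k) = 1 * (k-9) (k+8/7) / [(k-3/5) (k+1)] - rational; roots negated = parameters, x = 1, C = 3/2.


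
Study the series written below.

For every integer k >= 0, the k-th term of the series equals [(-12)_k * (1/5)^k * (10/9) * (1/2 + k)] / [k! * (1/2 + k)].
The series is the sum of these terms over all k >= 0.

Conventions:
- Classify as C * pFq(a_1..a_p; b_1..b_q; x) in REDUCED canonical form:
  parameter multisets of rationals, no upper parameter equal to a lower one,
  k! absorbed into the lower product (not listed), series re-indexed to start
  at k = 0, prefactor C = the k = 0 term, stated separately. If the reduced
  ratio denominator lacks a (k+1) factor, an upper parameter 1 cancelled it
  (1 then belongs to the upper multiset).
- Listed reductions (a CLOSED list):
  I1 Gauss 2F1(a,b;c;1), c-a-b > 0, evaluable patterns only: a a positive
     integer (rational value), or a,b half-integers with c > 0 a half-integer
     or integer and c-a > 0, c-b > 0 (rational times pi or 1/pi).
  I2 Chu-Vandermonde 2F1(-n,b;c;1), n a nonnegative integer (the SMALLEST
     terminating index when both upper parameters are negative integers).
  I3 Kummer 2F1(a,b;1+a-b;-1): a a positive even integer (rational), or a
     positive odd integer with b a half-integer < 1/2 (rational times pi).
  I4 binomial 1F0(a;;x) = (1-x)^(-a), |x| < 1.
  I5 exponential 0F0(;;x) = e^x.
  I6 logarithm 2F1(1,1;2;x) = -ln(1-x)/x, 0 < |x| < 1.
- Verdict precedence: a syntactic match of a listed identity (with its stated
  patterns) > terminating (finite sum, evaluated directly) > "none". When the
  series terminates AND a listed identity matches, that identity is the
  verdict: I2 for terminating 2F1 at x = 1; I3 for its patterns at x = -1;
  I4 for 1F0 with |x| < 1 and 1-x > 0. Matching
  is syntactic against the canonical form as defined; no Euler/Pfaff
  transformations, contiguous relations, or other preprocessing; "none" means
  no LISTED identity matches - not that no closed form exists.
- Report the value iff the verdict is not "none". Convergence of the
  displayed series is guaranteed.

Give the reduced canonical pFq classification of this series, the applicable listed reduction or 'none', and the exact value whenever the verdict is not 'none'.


Reduced: x = 1/5, 1F0, upper = {-12}, lower = {-}, C = 10/9. Verdict: this is binomial (I4) (the 1F0 binomial series: exponent 12, x = 1/5). Hence: 33554432/439453125.

Structural cue: t_0 being 10/9, striking the common factor k + 1/2 reduces the term (C = 10/9, x = 1/5).
Term ratio: r(k) = (1/5) * (k-12) / [(k+1)] ; factor over Q: parameters, x = (1/5), and C = 10/9.


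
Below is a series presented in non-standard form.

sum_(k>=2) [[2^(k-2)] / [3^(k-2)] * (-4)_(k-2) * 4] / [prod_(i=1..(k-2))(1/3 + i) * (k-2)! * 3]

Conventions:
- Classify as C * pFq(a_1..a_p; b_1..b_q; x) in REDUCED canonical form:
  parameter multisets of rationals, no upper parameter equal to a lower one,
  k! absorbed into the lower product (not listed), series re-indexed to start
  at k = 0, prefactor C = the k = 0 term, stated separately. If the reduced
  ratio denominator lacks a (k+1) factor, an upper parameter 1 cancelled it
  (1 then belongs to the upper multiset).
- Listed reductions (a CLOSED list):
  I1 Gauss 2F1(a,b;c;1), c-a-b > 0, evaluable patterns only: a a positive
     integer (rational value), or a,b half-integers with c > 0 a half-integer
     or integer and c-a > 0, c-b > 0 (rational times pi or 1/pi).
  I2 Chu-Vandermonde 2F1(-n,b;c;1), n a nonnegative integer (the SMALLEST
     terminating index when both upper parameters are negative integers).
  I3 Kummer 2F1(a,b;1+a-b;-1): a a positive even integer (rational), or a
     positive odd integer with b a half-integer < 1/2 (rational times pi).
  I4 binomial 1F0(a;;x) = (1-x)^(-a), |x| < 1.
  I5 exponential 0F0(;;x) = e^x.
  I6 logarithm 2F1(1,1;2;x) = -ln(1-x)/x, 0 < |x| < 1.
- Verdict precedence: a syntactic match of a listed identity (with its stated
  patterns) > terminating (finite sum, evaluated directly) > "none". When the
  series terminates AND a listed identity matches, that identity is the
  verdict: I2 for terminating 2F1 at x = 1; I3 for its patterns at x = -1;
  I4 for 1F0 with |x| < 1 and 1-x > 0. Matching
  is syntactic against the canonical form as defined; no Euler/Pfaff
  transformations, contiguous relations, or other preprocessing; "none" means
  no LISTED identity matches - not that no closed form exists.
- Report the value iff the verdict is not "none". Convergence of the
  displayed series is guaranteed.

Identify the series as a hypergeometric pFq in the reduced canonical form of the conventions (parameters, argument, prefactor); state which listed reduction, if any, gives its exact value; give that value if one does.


First insight: t_0 being 4/3, the constant factors (C = 4/3) combine into one prefactor.
Ratio: r(k) = (2/3) * (k-4) / [(k+4/3) (k+1)] - rational in k, leading ratio (2/3); with t_0 = 4/3, classification follows.

Prefactor 4/3, argument 2/3: 1F1 with upper {-4} over lower {4/3}. Verdict: terminating - upper -4 stops the sum at k = 4; the 5 terms are added exactly. Sum: -92/273.


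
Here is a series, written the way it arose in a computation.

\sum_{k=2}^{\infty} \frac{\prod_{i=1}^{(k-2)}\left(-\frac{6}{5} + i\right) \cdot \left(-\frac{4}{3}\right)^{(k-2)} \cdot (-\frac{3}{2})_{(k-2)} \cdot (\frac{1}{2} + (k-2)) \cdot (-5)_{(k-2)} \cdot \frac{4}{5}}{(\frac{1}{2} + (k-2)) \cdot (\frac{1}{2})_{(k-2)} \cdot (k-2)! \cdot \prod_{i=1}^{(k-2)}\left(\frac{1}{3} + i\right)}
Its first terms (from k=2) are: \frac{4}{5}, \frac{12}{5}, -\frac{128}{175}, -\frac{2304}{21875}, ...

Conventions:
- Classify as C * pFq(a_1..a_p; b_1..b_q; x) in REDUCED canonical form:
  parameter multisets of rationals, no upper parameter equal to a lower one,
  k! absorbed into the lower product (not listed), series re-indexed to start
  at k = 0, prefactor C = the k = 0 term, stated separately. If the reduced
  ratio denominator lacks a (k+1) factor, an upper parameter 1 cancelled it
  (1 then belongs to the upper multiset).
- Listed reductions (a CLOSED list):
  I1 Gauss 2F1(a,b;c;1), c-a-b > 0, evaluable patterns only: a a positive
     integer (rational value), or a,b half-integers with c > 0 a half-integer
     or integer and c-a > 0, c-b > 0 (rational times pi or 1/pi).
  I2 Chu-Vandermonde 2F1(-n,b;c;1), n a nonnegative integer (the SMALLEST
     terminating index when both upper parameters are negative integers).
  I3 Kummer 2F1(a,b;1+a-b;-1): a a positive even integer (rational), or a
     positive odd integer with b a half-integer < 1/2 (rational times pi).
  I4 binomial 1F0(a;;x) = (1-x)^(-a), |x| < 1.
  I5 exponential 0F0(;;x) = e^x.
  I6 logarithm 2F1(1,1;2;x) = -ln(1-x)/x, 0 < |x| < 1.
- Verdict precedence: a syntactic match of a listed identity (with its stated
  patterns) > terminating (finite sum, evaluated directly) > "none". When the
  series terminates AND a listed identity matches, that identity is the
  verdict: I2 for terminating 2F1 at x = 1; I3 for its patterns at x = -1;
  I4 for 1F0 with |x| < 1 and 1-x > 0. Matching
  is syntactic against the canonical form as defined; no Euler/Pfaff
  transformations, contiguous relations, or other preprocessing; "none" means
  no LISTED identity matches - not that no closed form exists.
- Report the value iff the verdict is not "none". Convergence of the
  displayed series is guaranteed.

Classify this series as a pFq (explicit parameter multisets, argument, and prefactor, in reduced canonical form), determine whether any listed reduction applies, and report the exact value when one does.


Prefactor \frac{4}{5}, argument -\frac{4}{3}: 3F2 with upper {-5, -\frac{3}{2}, -\frac{1}{5}} over lower {\frac{1}{2}, \frac{4}{3}}. Verdict: terminating - upper -5 stops the sum at k = 5; the 6 terms are added exactly. Hence: \frac{16648368}{7109375}.

The tell: t_0 = \frac{4}{5} here, and the factor k + 1/2 cancels (top and bottom), leaving C = 4/5.
Consecutive-term ratio: r(k) = -\frac{4}{3} * (k-5) (k-\frac{3}{2}) (k-\frac{1}{5}) / [(k+\frac{1}{2}) (k+\frac{4}{3}) (k+1)] - poly over poly, x = -\frac{4}{3} from leading terms; C = \frac{4}{5} at k = 0.
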